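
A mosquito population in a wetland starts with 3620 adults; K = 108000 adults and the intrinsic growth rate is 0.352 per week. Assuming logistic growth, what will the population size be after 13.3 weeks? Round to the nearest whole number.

A = (K − N₀)/N₀ = (108000 − 3620)/3620 = 28.834.
N(t) = K/(1 + A·e^(−rt)) = 108000/(1 + 28.834×e^(−0.352×13.3)).
e^(−4.682) = 0.0092642; denominator = 1 + 28.834×0.0092642 = 1.2671.
N = 108000/1.2671 = 85232.3.

85232 adults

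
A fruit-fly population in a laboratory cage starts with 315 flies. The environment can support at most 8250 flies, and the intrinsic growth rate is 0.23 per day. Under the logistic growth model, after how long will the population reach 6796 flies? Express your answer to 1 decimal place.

A = (K − N₀)/N₀ = (8250 − 315)/315 = 25.19.
Solve 8250/(1 + 25.19·e^(−0.23t)) = 6796: 1 + 25.19·e^(−0.23t) = 1.2139, so e^(−0.23t) = 0.00849326.
−0.23·t = ln(0.00849326) = -4.7685, so t = 4.7685/0.23 = 20.733.

20.7 days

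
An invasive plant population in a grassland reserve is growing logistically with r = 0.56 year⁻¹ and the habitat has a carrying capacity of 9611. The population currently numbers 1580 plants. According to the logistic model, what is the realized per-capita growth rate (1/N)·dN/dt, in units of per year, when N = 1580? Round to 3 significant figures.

(1/N)·dN/dt = r(1 − N/K) = 0.56 × (1 − 1580/9611).
= 0.56 × 0.83561 = 0.46794.

0.468 per year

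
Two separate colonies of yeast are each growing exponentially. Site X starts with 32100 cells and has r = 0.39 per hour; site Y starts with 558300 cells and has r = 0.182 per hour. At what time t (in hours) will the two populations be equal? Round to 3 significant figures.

13.7 hours

Set 32100·e^(0.39t) = 558300·e^(0.182t).
e^((0.39 − 0.182)t) = 558300/32100 → e^(0.208·t) = 17.393.
0.208·t = ln(17.393) = 2.856, so t = 2.856/0.208 = 13.731.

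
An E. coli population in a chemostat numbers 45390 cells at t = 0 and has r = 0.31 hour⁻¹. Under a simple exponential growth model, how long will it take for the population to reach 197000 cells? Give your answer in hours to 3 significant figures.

Set N₀·e^(rt) = 197000: e^(0.31·t) = 197000/45390 = 4.3402.
0.31·t = ln(4.3402) = 1.4679, so t = 1.4679/0.31 = 4.7352.

4.74 hours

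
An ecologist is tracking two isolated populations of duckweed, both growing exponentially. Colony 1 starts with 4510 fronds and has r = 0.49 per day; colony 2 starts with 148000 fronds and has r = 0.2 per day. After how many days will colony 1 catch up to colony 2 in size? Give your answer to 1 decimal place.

Set 4510·e^(0.49t) = 148000·e^(0.2t).
e^((0.49 − 0.2)t) = 148000/4510 → e^(0.29·t) = 32.816.
0.29·t = ln(32.816) = 3.4909, so t = 3.4909/0.29 = 12.038.

12.0 days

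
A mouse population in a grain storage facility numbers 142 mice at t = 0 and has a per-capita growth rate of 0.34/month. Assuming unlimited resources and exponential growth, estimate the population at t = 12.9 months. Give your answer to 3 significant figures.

11400 mice

N(t) = N₀·e^(rt) = 142 × e^(0.34×12.9) = 142 × e^4.386.
e^4.386 ≈ 80.319, so N ≈ 142 × 80.319 = 11405.2.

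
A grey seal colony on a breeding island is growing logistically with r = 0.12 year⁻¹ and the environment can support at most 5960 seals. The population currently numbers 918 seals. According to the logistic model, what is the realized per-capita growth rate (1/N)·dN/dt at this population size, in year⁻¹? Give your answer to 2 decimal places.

(1/N)·dN/dt = r(1 − N/K) = 0.12 × (1 − 918/5960).
= 0.12 × 0.84597 = 0.10152.

0.10 per year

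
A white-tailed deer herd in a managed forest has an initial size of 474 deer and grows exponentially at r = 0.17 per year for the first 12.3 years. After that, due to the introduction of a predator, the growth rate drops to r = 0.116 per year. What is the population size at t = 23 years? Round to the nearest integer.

Phase 1: N(12.3) = 474·e^(0.17×12.3) = 474·e^2.091 = 3836.08.
Phase 2 runs for 23 − 12.3 = 10.7 years at r = 0.116.
N(23) = 3836.08·e^(0.116×10.7) = 3836.08·e^1.241 = 13271.9.

13272 deer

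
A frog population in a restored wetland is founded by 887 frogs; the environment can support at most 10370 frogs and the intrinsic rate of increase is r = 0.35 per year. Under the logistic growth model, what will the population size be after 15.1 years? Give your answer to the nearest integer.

9837 frogs

A = (K − N₀)/N₀ = (10370 − 887)/887 = 10.691.
N(t) = K/(1 + A·e^(−rt)) = 10370/(1 + 10.691×e^(−0.35×15.1)).
e^(−5.285) = 0.005067; denominator = 1 + 10.691×0.005067 = 1.0542.
N = 10370/1.0542 = 9837.1.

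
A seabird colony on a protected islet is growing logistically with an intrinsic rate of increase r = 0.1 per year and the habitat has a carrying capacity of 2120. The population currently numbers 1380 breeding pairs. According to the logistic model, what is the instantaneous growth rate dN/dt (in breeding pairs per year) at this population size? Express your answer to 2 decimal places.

48.17 breeding pairs per year

dN/dt = rN(1 − N/K) = 0.1 × 1380 × (1 − 1380/2120).
1 − 1380/2120 = 0.34906; dN/dt = 0.1 × 1380 × 0.34906 = 48.17.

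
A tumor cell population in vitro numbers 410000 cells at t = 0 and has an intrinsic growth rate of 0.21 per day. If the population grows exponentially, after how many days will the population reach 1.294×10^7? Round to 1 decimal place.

16.4 days

Set N₀·e^(rt) = 1.294×10^7: e^(0.21·t) = 1.294×10^7/410000 = 31.561.
0.21·t = ln(31.561) = 3.4519, so t = 3.4519/0.21 = 16.438.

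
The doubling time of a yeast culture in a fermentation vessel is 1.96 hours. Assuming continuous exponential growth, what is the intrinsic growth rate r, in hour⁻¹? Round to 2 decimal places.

r = ln(2)/t_d = 0.6931/1.96 = 0.35365.

0.35 per hour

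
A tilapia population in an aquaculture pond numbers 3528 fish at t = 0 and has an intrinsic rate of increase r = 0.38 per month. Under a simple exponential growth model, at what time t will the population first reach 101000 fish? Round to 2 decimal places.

8.83 months

Set N₀·e^(rt) = 101000: e^(0.38·t) = 101000/3528 = 28.628.
0.38·t = ln(28.628) = 3.3544, so t = 3.3544/0.38 = 8.8273.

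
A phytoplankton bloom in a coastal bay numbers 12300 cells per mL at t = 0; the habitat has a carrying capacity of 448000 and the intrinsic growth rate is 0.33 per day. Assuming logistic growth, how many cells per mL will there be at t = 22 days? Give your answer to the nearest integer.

A = (K − N₀)/N₀ = (448000 − 12300)/12300 = 35.423.
N(t) = K/(1 + A·e^(−rt)) = 448000/(1 + 35.423×e^(−0.33×22)).
e^(−7.26) = 0.00070311; denominator = 1 + 35.423×0.00070311 = 1.0249.
N = 448000/1.0249 = 437113.

437113 cells per mL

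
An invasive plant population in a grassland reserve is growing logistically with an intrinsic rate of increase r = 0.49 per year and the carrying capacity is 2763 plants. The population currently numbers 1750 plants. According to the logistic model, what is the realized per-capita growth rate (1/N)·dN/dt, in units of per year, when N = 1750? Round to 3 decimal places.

0.180 per year

(1/N)·dN/dt = r(1 − N/K) = 0.49 × (1 − 1750/2763).
= 0.49 × 0.36663 = 0.17965.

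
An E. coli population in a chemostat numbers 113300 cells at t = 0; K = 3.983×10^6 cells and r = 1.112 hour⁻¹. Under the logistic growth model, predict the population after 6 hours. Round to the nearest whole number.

A = (K − N₀)/N₀ = (3.983×10^6 − 113300)/113300 = 34.154.
N(t) = K/(1 + A·e^(−rt)) = 3.983×10^6/(1 + 34.154×e^(−1.112×6)).
e^(−6.672) = 0.0012659; denominator = 1 + 34.154×0.0012659 = 1.0432.
N = 3.983×10^6/1.0432 = 3.817932×10^6.

3817932 cells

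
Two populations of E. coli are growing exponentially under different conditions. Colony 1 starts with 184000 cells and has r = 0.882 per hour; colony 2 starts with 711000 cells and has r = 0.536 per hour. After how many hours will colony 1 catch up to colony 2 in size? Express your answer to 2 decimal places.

Set 184000·e^(0.882t) = 711000·e^(0.536t).
e^((0.882 − 0.536)t) = 711000/184000 → e^(0.346·t) = 3.8641.
0.346·t = ln(3.8641) = 1.3517, so t = 1.3517/0.346 = 3.9068.

3.91 hours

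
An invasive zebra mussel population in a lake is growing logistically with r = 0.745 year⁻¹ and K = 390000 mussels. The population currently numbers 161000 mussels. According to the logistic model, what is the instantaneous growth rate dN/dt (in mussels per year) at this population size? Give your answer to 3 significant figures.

dN/dt = rN(1 − N/K) = 0.745 × 161000 × (1 − 161000/390000).
1 − 161000/390000 = 0.58718; dN/dt = 0.745 × 161000 × 0.58718 = 70429.

70400 mussels per year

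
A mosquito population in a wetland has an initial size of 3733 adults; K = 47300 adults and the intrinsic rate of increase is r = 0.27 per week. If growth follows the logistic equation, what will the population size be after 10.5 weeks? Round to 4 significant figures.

A = (K − N₀)/N₀ = (47300 − 3733)/3733 = 11.671.
N(t) = K/(1 + A·e^(−rt)) = 47300/(1 + 11.671×e^(−0.27×10.5)).
e^(−2.835) = 0.058719; denominator = 1 + 11.671×0.058719 = 1.6853.
N = 47300/1.6853 = 28066.4.

28070 adults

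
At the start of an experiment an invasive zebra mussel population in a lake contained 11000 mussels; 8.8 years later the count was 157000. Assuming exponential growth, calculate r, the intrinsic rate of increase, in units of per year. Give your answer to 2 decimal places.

From N(t) = N₀·e^(rt): e^(r·8.8) = 157000/11000 = 14.273.
r·8.8 = ln(14.273) = 2.6584, so r = 2.6584/8.8 = 0.30209.

0.30 per year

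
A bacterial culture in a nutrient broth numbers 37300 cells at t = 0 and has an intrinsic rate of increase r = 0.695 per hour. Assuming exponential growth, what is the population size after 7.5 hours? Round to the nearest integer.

N(t) = N₀·e^(rt) = 37300 × e^(0.695×7.5) = 37300 × e^5.212.
e^5.212 ≈ 183.55, so N ≈ 37300 × 183.55 = 6.846503×10^6.

6846503 cells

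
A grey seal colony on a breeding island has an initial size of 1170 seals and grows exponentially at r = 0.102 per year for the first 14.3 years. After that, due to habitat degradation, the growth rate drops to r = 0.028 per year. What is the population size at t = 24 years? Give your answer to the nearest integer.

6601 seals

Phase 1: N(14.3) = 1170·e^(0.102×14.3) = 1170·e^1.459 = 5030.92.
Phase 2 runs for 24 − 14.3 = 9.7 years at r = 0.028.
N(24) = 5030.92·e^(0.028×9.7) = 5030.92·e^0.2716 = 6600.89.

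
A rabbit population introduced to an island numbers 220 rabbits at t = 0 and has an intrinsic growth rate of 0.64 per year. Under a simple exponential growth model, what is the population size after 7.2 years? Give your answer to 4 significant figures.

22060 rabbits

N(t) = N₀·e^(rt) = 220 × e^(0.64×7.2) = 220 × e^4.608.
e^4.608 ≈ 100.28, so N ≈ 220 × 100.28 = 22062.3.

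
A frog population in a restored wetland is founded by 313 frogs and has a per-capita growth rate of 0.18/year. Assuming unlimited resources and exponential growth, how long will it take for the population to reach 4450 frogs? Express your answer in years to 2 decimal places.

14.75 years

Set N₀·e^(rt) = 4450: e^(0.18·t) = 4450/313 = 14.217.
0.18·t = ln(14.217) = 2.6545, so t = 2.6545/0.18 = 14.747.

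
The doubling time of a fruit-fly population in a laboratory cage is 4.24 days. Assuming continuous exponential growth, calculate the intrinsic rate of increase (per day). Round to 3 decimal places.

r = ln(2)/t_d = 0.6931/4.24 = 0.16348.

0.163 per day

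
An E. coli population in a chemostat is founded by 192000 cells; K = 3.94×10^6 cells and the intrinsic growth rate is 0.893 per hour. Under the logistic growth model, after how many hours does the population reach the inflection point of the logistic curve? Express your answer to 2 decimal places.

3.33 hours

Logistic growth is fastest at N = K/2 = 1.97×10^6.
A = (K − N₀)/N₀ = 19.521. Set K/(1 + A·e^(−rt)) = K/2 → A·e^(−rt) = 1.
e^(−0.893t) = 1/19.521 = 0.0512273, so t = ln(19.521)/0.893 = 2.9715/0.893 = 3.3275.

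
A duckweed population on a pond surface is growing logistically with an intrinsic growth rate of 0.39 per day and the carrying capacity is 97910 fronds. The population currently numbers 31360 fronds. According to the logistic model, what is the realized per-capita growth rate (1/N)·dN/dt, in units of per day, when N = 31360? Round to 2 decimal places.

0.27 per day

(1/N)·dN/dt = r(1 − N/K) = 0.39 × (1 − 31360/97910).
= 0.39 × 0.67971 = 0.26509.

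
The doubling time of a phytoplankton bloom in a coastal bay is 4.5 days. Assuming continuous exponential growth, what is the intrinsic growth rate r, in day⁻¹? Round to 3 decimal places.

r = ln(2)/t_d = 0.6931/4.5 = 0.15403.

0.154 per day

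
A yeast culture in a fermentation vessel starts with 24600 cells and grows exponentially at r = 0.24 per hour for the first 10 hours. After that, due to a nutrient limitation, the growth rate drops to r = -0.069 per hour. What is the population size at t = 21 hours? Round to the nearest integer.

126944 cells

Phase 1: N(10) = 24600·e^(0.24×10) = 24600·e^2.4 = 271170.
Phase 2 runs for 21 − 10 = 11 hours at r = -0.069.
N(21) = 271170·e^(-0.069×11) = 271170·e^-0.759 = 126944.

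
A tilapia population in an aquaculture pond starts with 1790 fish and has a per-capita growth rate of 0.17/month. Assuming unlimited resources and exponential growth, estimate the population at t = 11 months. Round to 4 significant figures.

11610 fish

N(t) = N₀·e^(rt) = 1790 × e^(0.17×11) = 1790 × e^1.87.
e^1.87 ≈ 6.4883, so N ≈ 1790 × 6.4883 = 11614.1.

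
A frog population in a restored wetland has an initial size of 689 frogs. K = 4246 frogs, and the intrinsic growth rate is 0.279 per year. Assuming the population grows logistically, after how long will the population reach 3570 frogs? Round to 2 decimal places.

11.85 years

A = (K − N₀)/N₀ = (4246 − 689)/689 = 5.1626.
Solve 4246/(1 + 5.1626·e^(−0.279t)) = 3570: 1 + 5.1626·e^(−0.279t) = 1.1894, so e^(−0.279t) = 0.0366787.
−0.279·t = ln(0.0366787) = -3.3056, so t = 3.3056/0.279 = 11.848.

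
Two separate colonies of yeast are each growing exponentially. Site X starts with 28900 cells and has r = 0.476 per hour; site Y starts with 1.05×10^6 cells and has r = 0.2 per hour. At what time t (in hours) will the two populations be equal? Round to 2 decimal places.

13.02 hours

Set 28900·e^(0.476t) = 1.05×10^6·e^(0.2t).
e^((0.476 − 0.2)t) = 1.05×10^6/28900 → e^(0.276·t) = 36.332.
0.276·t = ln(36.332) = 3.5927, so t = 3.5927/0.276 = 13.017.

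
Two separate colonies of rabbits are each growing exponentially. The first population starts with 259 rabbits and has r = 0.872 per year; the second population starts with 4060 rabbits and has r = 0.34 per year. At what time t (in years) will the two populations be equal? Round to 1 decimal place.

Set 259·e^(0.872t) = 4060·e^(0.34t).
e^((0.872 − 0.34)t) = 4060/259 → e^(0.532·t) = 15.676.
0.532·t = ln(15.676) = 2.7521, so t = 2.7521/0.532 = 5.1731.

5.2 years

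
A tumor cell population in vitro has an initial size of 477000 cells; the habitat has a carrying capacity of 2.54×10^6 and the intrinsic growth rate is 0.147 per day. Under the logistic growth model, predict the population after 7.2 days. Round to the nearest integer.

A = (K − N₀)/N₀ = (2.54×10^6 − 477000)/477000 = 4.3249.
N(t) = K/(1 + A·e^(−rt)) = 2.54×10^6/(1 + 4.3249×e^(−0.147×7.2)).
e^(−1.058) = 0.34701; denominator = 1 + 4.3249×0.34701 = 2.5008.
N = 2.54×10^6/2.5008 = 1.015674×10^6.

1015674 cells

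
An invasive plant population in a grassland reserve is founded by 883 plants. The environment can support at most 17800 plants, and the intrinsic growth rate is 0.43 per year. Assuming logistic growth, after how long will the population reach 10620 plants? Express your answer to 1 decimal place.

7.8 years

A = (K − N₀)/N₀ = (17800 − 883)/883 = 19.159.
Solve 17800/(1 + 19.159·e^(−0.43t)) = 10620: 1 + 19.159·e^(−0.43t) = 1.6761, so e^(−0.43t) = 0.0352888.
−0.43·t = ln(0.0352888) = -3.3442, so t = 3.3442/0.43 = 7.7772.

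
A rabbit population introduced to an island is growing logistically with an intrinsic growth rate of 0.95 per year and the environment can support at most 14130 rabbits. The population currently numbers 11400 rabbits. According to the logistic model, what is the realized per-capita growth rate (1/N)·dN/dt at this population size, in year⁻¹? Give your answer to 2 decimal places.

(1/N)·dN/dt = r(1 − N/K) = 0.95 × (1 − 11400/14130).
= 0.95 × 0.19321 = 0.18355.

0.18 per year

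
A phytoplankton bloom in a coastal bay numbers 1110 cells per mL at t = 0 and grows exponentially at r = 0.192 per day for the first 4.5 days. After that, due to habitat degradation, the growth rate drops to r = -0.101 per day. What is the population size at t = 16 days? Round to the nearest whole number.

824 cells per mL

Phase 1: N(4.5) = 1110·e^(0.192×4.5) = 1110·e^0.864 = 2633.62.
Phase 2 runs for 16 − 4.5 = 11.5 days at r = -0.101.
N(16) = 2633.62·e^(-0.101×11.5) = 2633.62·e^-1.161 = 824.367.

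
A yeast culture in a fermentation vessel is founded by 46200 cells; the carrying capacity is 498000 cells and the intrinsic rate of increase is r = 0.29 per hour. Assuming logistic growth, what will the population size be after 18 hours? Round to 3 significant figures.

473000 cells

A = (K − N₀)/N₀ = (498000 − 46200)/46200 = 9.7792.
N(t) = K/(1 + A·e^(−rt)) = 498000/(1 + 9.7792×e^(−0.29×18)).
e^(−5.22) = 0.0054073; denominator = 1 + 9.7792×0.0054073 = 1.0529.
N = 498000/1.0529 = 472989.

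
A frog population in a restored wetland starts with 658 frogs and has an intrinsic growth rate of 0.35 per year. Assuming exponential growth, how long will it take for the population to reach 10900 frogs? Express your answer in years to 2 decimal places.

Set N₀·e^(rt) = 10900: e^(0.35·t) = 10900/658 = 16.565.
0.35·t = ln(16.565) = 2.8073, so t = 2.8073/0.35 = 8.0209.

8.02 years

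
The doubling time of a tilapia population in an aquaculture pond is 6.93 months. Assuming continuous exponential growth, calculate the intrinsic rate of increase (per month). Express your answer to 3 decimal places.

0.100 per month

r = ln(2)/t_d = 0.6931/6.93 = 0.10002.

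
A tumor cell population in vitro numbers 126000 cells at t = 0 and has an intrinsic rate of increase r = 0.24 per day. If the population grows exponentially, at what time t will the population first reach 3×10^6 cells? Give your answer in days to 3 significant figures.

13.2 days

Set N₀·e^(rt) = 3×10^6: e^(0.24·t) = 3×10^6/126000 = 23.81.
0.24·t = ln(23.81) = 3.1701, so t = 3.1701/0.24 = 13.209.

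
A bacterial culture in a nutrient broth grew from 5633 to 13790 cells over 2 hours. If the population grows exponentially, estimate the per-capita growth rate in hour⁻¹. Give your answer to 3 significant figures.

0.448 per hour

From N(t) = N₀·e^(rt): e^(r·2) = 13790/5633 = 2.4481.
r·2 = ln(2.4481) = 0.8953, so r = 0.8953/2 = 0.44765.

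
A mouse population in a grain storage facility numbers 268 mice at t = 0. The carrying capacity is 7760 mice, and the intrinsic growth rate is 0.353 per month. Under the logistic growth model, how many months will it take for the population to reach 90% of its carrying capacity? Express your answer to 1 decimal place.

15.7 months

A = (K − N₀)/N₀ = (7760 − 268)/268 = 27.955.
Solve 7760/(1 + 27.955·e^(−0.353t)) = 6984: 1 + 27.955·e^(−0.353t) = 1.1111, so e^(−0.353t) = 0.00397461.
−0.353·t = ln(0.00397461) = -5.5278, so t = 5.5278/0.353 = 15.66.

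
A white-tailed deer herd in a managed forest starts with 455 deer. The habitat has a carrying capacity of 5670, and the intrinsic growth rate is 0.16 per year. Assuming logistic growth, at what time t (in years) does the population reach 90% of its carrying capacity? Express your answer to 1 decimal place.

A = (K − N₀)/N₀ = (5670 − 455)/455 = 11.462.
Solve 5670/(1 + 11.462·e^(−0.16t)) = 5103: 1 + 11.462·e^(−0.16t) = 1.1111, so e^(−0.16t) = 0.00969426.
−0.16·t = ln(0.00969426) = -4.6362, so t = 4.6362/0.16 = 28.976.

29.0 years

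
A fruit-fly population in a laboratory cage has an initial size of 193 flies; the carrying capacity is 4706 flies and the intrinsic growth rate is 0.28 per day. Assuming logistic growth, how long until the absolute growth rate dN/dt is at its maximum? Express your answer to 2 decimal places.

Logistic growth is fastest at N = K/2 = 2353.
A = (K − N₀)/N₀ = 23.383. Set K/(1 + A·e^(−rt)) = K/2 → A·e^(−rt) = 1.
e^(−0.28t) = 1/23.383 = 0.0427653, so t = ln(23.383)/0.28 = 3.152/0.28 = 11.257.

11.26 days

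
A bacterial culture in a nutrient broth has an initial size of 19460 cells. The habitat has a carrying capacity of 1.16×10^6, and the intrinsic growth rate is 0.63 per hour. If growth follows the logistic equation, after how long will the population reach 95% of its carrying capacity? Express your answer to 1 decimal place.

11.1 hours

A = (K − N₀)/N₀ = (1.16×10^6 − 19460)/19460 = 58.609.
Solve 1.16×10^6/(1 + 58.609·e^(−0.63t)) = 1.102×10^6: 1 + 58.609·e^(−0.63t) = 1.0526, so e^(−0.63t) = 0.000898005.
−0.63·t = ln(0.000898005) = -7.0153, so t = 7.0153/0.63 = 11.135.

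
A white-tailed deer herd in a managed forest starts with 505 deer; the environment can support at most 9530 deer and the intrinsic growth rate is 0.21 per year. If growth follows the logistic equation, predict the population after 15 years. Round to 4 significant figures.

A = (K − N₀)/N₀ = (9530 − 505)/505 = 17.871.
N(t) = K/(1 + A·e^(−rt)) = 9530/(1 + 17.871×e^(−0.21×15)).
e^(−3.15) = 0.042852; denominator = 1 + 17.871×0.042852 = 1.7658.
N = 9530/1.7658 = 5396.92.

5397 deer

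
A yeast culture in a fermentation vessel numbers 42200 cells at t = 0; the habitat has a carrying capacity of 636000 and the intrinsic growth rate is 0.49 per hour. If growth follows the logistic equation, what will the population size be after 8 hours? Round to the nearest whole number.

497191 cells

A = (K − N₀)/N₀ = (636000 − 42200)/42200 = 14.071.
N(t) = K/(1 + A·e^(−rt)) = 636000/(1 + 14.071×e^(−0.49×8)).
e^(−3.92) = 0.019841; denominator = 1 + 14.071×0.019841 = 1.2792.
N = 636000/1.2792 = 497191.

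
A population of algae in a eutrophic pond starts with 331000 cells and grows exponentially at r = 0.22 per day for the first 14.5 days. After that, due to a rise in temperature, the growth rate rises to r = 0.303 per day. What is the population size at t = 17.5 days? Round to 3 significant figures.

20000000 cells

Phase 1: N(14.5) = 331000·e^(0.22×14.5) = 331000·e^3.19 = 8.039469×10^6.
Phase 2 runs for 17.5 − 14.5 = 3 days at r = 0.303.
N(17.5) = 8.039469×10^6·e^(0.303×3) = 8.039469×10^6·e^0.909 = 1.995267×10^7.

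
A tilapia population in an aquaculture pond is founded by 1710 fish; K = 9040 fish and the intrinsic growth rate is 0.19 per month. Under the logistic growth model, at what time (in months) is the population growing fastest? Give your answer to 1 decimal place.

7.7 months

Logistic growth is fastest at N = K/2 = 4520.
A = (K − N₀)/N₀ = 4.2865. Set K/(1 + A·e^(−rt)) = K/2 → A·e^(−rt) = 1.
e^(−0.19t) = 1/4.2865 = 0.233288, so t = ln(4.2865)/0.19 = 1.4555/0.19 = 7.6604.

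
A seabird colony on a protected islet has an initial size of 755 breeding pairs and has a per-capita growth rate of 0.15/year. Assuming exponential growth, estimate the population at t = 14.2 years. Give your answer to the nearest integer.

6353 breeding pairs

N(t) = N₀·e^(rt) = 755 × e^(0.15×14.2) = 755 × e^2.13.
e^2.13 ≈ 8.4149, so N ≈ 755 × 8.4149 = 6353.22.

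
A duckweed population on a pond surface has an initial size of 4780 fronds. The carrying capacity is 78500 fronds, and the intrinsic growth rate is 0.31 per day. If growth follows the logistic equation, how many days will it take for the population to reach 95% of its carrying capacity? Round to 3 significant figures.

18.3 days

A = (K − N₀)/N₀ = (78500 − 4780)/4780 = 15.423.
Solve 78500/(1 + 15.423·e^(−0.31t)) = 74575: 1 + 15.423·e^(−0.31t) = 1.0526, so e^(−0.31t) = 0.00341263.
−0.31·t = ln(0.00341263) = -5.6803, so t = 5.6803/0.31 = 18.323.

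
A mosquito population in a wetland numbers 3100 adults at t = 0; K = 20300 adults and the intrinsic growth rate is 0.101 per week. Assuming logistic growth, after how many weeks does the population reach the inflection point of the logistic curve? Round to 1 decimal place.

17.0 weeks

Logistic growth is fastest at N = K/2 = 10150.
A = (K − N₀)/N₀ = 5.5484. Set K/(1 + A·e^(−rt)) = K/2 → A·e^(−rt) = 1.
e^(−0.101t) = 1/5.5484 = 0.180233, so t = ln(5.5484)/0.101 = 1.7135/0.101 = 16.965.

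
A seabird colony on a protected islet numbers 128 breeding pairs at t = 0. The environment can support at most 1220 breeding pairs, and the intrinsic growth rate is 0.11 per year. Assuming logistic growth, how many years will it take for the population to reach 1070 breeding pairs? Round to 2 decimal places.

A = (K − N₀)/N₀ = (1220 − 128)/128 = 8.5312.
Solve 1220/(1 + 8.5312·e^(−0.11t)) = 1070: 1 + 8.5312·e^(−0.11t) = 1.1402, so e^(−0.11t) = 0.0164322.
−0.11·t = ln(0.0164322) = -4.1085, so t = 4.1085/0.11 = 37.35.

37.35 years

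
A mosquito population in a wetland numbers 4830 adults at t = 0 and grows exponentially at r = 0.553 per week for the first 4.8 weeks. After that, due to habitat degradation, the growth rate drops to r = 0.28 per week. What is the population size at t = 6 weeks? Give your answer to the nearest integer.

Phase 1: N(4.8) = 4830·e^(0.553×4.8) = 4830·e^2.654 = 68665.5.
Phase 2 runs for 6 − 4.8 = 1.2 weeks at r = 0.28.
N(6) = 68665.5·e^(0.28×1.2) = 68665.5·e^0.336 = 96086.3.

96086 adults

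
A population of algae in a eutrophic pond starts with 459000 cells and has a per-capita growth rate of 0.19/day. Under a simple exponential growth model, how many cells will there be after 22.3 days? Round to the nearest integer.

N(t) = N₀·e^(rt) = 459000 × e^(0.19×22.3) = 459000 × e^4.237.
e^4.237 ≈ 69.2, so N ≈ 459000 × 69.2 = 3.176277×10^7.

31762773 cells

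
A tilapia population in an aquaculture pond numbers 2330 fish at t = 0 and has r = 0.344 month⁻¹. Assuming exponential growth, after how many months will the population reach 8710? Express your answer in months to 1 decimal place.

Set N₀·e^(rt) = 8710: e^(0.344·t) = 8710/2330 = 3.7382.
0.344·t = ln(3.7382) = 1.3186, so t = 1.3186/0.344 = 3.8331.

3.8 months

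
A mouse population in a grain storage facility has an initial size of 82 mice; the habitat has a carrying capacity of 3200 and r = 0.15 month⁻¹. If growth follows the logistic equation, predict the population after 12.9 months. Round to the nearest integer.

A = (K − N₀)/N₀ = (3200 − 82)/82 = 38.024.
N(t) = K/(1 + A·e^(−rt)) = 3200/(1 + 38.024×e^(−0.15×12.9)).
e^(−1.935) = 0.14442; denominator = 1 + 38.024×0.14442 = 6.4916.
N = 3200/6.4916 = 492.941.

493 mice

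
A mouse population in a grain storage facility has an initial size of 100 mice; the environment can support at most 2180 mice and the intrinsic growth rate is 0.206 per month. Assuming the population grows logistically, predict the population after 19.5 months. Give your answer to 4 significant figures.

A = (K − N₀)/N₀ = (2180 − 100)/100 = 20.8.
N(t) = K/(1 + A·e^(−rt)) = 2180/(1 + 20.8×e^(−0.206×19.5)).
e^(−4.017) = 0.018007; denominator = 1 + 20.8×0.018007 = 1.3745.
N = 2180/1.3745 = 1585.98.

1586 mice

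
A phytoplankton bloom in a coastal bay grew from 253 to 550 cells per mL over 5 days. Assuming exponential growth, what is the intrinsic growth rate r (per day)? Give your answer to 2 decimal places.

From N(t) = N₀·e^(rt): e^(r·5) = 550/253 = 2.1739.
r·5 = ln(2.1739) = 0.77653, so r = 0.77653/5 = 0.15531.

0.16 per day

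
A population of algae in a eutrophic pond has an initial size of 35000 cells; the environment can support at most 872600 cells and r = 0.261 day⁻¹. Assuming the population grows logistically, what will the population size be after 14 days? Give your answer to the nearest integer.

A = (K − N₀)/N₀ = (872600 − 35000)/35000 = 23.931.
N(t) = K/(1 + A·e^(−rt)) = 872600/(1 + 23.931×e^(−0.261×14)).
e^(−3.654) = 0.025887; denominator = 1 + 23.931×0.025887 = 1.6195.
N = 872600/1.6195 = 538801.

538801 cells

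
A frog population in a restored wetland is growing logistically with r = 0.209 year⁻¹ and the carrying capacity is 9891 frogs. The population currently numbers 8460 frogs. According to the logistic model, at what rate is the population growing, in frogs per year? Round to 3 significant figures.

dN/dt = rN(1 − N/K) = 0.209 × 8460 × (1 − 8460/9891).
1 − 8460/9891 = 0.14468; dN/dt = 0.209 × 8460 × 0.14468 = 255.81.

256 frogs per year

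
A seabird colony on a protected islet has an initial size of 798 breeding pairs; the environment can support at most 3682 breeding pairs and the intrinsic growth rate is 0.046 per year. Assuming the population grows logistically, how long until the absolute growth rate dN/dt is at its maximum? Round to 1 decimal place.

27.9 years

Logistic growth is fastest at N = K/2 = 1841.
A = (K − N₀)/N₀ = 3.614. Set K/(1 + A·e^(−rt)) = K/2 → A·e^(−rt) = 1.
e^(−0.046t) = 1/3.614 = 0.276699, so t = ln(3.614)/0.046 = 1.2848/0.046 = 27.931.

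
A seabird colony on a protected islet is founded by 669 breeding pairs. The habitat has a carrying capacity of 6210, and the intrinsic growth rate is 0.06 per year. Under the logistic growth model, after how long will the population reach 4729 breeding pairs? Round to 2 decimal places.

A = (K − N₀)/N₀ = (6210 − 669)/669 = 8.2825.
Solve 6210/(1 + 8.2825·e^(−0.06t)) = 4729: 1 + 8.2825·e^(−0.06t) = 1.3132, so e^(−0.06t) = 0.0378115.
−0.06·t = ln(0.0378115) = -3.2751, so t = 3.2751/0.06 = 54.586.

54.59 years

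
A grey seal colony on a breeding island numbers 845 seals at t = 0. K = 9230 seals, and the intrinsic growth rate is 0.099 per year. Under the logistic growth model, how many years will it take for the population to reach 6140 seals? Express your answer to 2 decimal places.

A = (K − N₀)/N₀ = (9230 − 845)/845 = 9.9231.
Solve 9230/(1 + 9.9231·e^(−0.099t)) = 6140: 1 + 9.9231·e^(−0.099t) = 1.5033, so e^(−0.099t) = 0.0507159.
−0.099·t = ln(0.0507159) = -2.9815, so t = 2.9815/0.099 = 30.116.

30.12 years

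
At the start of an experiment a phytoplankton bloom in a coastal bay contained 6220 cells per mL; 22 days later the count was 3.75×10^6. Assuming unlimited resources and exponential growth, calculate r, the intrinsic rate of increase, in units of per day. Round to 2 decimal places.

From N(t) = N₀·e^(rt): e^(r·22) = 3.75×10^6/6220 = 602.89.
r·22 = ln(602.89) = 6.4017, so r = 6.4017/22 = 0.29099.

0.29 per day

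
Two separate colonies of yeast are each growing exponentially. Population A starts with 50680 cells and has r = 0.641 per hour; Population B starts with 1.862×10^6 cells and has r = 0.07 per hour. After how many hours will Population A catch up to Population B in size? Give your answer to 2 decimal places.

Set 50680·e^(0.641t) = 1.862×10^6·e^(0.07t).
e^((0.641 − 0.07)t) = 1.862×10^6/50680 → e^(0.571·t) = 36.74.
0.571·t = ln(36.74) = 3.6039, so t = 3.6039/0.571 = 6.3115.

6.31 hours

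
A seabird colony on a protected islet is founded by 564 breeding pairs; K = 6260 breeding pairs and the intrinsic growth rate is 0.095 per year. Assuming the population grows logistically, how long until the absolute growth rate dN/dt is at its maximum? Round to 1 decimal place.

24.3 years

Logistic growth is fastest at N = K/2 = 3130.
A = (K − N₀)/N₀ = 10.099. Set K/(1 + A·e^(−rt)) = K/2 → A·e^(−rt) = 1.
e^(−0.095t) = 1/10.099 = 0.0990169, so t = ln(10.099)/0.095 = 2.3125/0.095 = 24.342.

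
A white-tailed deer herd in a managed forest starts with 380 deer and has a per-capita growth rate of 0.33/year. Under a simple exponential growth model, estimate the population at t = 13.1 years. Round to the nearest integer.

N(t) = N₀·e^(rt) = 380 × e^(0.33×13.1) = 380 × e^4.323.
e^4.323 ≈ 75.415, so N ≈ 380 × 75.415 = 28657.5.

28658 deer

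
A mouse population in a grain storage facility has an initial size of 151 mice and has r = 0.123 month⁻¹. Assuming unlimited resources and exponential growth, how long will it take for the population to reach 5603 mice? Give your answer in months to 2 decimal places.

29.38 months

Set N₀·e^(rt) = 5603: e^(0.123·t) = 5603/151 = 37.106.
0.123·t = ln(37.106) = 3.6138, so t = 3.6138/0.123 = 29.38.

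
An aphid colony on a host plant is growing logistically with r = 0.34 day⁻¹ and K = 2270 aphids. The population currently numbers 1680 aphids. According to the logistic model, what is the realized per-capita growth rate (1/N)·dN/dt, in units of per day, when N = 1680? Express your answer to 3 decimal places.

(1/N)·dN/dt = r(1 − N/K) = 0.34 × (1 − 1680/2270).
= 0.34 × 0.25991 = 0.08837.

0.088 per day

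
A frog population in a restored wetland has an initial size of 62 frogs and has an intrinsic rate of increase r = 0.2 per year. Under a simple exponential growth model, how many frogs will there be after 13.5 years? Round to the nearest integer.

N(t) = N₀·e^(rt) = 62 × e^(0.2×13.5) = 62 × e^2.7.
e^2.7 ≈ 14.88, so N ≈ 62 × 14.88 = 922.543.

923 frogs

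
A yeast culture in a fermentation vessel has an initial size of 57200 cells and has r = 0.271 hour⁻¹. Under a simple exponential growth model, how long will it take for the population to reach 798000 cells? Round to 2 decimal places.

9.73 hours

Set N₀·e^(rt) = 798000: e^(0.271·t) = 798000/57200 = 13.951.
0.271·t = ln(13.951) = 2.6356, so t = 2.6356/0.271 = 9.7253.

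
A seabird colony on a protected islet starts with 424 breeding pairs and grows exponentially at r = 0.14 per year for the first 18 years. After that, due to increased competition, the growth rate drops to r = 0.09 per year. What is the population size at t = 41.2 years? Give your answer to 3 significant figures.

42500 breeding pairs

Phase 1: N(18) = 424·e^(0.14×18) = 424·e^2.52 = 5269.72.
Phase 2 runs for 41.2 − 18 = 23.2 years at r = 0.09.
N(41.2) = 5269.72·e^(0.09×23.2) = 5269.72·e^2.088 = 42520.2.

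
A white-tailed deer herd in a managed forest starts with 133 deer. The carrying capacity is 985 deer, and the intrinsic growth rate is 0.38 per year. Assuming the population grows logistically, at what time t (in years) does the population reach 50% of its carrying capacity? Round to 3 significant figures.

4.89 years

A = (K − N₀)/N₀ = (985 − 133)/133 = 6.406.
Solve 985/(1 + 6.406·e^(−0.38t)) = 492.5: 1 + 6.406·e^(−0.38t) = 2, so e^(−0.38t) = 0.156103.
−0.38·t = ln(0.156103) = -1.8572, so t = 1.8572/0.38 = 4.8875.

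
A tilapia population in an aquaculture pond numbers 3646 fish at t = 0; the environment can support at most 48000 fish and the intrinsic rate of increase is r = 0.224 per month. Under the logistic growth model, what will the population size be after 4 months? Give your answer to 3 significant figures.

8050 fish

A = (K − N₀)/N₀ = (48000 − 3646)/3646 = 12.165.
N(t) = K/(1 + A·e^(−rt)) = 48000/(1 + 12.165×e^(−0.224×4)).
e^(−0.896) = 0.4082; denominator = 1 + 12.165×0.4082 = 5.9658.
N = 48000/5.9658 = 8045.88.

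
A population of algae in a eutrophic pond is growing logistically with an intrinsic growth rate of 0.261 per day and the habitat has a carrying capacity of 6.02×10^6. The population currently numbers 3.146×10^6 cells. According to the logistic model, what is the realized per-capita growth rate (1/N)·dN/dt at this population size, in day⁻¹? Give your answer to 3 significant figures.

0.125 per day

(1/N)·dN/dt = r(1 − N/K) = 0.261 × (1 − 3.146×10^6/6.02×10^6).
= 0.261 × 0.47741 = 0.1246.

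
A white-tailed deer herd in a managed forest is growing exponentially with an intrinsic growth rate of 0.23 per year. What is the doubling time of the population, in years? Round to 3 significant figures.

3.01 years

Doubling time t_d = ln(2)/r = 0.6931/0.23 = 3.0137.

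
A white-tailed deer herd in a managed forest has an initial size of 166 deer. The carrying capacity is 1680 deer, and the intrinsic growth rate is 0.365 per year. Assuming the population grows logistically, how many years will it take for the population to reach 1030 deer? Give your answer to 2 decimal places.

7.32 years

A = (K − N₀)/N₀ = (1680 − 166)/166 = 9.1205.
Solve 1680/(1 + 9.1205·e^(−0.365t)) = 1030: 1 + 9.1205·e^(−0.365t) = 1.6311, so e^(−0.365t) = 0.0691924.
−0.365·t = ln(0.0691924) = -2.6709, so t = 2.6709/0.365 = 7.3174.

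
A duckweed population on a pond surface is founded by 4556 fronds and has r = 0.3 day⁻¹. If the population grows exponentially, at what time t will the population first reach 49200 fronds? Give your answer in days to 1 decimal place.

7.9 days

Set N₀·e^(rt) = 49200: e^(0.3·t) = 49200/4556 = 10.799.
0.3·t = ln(10.799) = 2.3794, so t = 2.3794/0.3 = 7.9315.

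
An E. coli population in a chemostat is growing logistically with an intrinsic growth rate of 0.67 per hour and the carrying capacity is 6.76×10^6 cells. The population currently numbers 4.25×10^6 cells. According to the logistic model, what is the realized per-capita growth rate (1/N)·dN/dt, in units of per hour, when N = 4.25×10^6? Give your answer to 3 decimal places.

0.249 per hour

(1/N)·dN/dt = r(1 − N/K) = 0.67 × (1 − 4.25×10^6/6.76×10^6).
= 0.67 × 0.3713 = 0.24877.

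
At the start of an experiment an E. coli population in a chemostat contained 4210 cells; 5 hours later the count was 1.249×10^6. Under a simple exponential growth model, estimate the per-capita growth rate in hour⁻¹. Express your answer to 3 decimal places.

1.139 per hour

From N(t) = N₀·e^(rt): e^(r·5) = 1.249×10^6/4210 = 296.67.
r·5 = ln(296.67) = 5.6926, so r = 5.6926/5 = 1.1385.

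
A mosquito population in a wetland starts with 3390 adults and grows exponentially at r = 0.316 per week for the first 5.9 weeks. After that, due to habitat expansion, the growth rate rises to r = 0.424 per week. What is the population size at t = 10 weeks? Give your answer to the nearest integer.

124416 adults

Phase 1: N(5.9) = 3390·e^(0.316×5.9) = 3390·e^1.864 = 21872.5.
Phase 2 runs for 10 − 5.9 = 4.1 weeks at r = 0.424.
N(10) = 21872.5·e^(0.424×4.1) = 21872.5·e^1.738 = 124416.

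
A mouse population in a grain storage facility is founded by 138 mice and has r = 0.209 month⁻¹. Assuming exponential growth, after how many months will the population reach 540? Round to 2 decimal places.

Set N₀·e^(rt) = 540: e^(0.209·t) = 540/138 = 3.913.
0.209·t = ln(3.913) = 1.3643, so t = 1.3643/0.209 = 6.5278.

6.53 months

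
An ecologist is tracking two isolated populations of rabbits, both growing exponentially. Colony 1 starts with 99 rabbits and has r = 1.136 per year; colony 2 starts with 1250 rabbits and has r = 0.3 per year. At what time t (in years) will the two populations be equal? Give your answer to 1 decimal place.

Set 99·e^(1.136t) = 1250·e^(0.3t).
e^((1.136 − 0.3)t) = 1250/99 → e^(0.836·t) = 12.626.
0.836·t = ln(12.626) = 2.5358, so t = 2.5358/0.836 = 3.0332.

3.0 years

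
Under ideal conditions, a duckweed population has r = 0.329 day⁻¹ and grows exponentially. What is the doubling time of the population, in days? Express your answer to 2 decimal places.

Doubling time t_d = ln(2)/r = 0.6931/0.329 = 2.1068.

2.11 days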